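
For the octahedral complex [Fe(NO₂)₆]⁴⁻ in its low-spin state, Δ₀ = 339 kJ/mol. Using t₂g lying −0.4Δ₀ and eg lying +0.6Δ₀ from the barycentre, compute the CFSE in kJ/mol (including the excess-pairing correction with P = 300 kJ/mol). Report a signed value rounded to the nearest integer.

Each NO₂⁻ contributes -1; 6 × (-1) = -6. With overall charge -4, Fe is in the +2 oxidation state.
Fe sits in group 8; removing 2 electrons leaves Fe²⁺ with 8 − 2 = 6 d electrons.
Configuration: t₂g⁶ eg⁰.
Orbital CFSE = 6(-0.4) + 0(0.6) = -2.4Δ₀ = -2.4 × 339 = -814 kJ/mol.
Relative to high-spin t₂g⁴ eg² (1 paired), the low-spin configuration has 2 additional pairs, contributing +2 × 300 = +600 kJ/mol.
Net CFSE = -814 + 600 = -214 kJ/mol.

-214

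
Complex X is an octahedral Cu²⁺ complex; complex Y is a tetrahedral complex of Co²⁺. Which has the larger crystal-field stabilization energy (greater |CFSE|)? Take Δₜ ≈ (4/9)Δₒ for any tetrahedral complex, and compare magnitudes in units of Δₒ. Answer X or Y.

X

X: Cu²⁺: group 11, so d-count = 11 − 2 = 9; For octahedral d⁹ the high- and low-spin configurations coincide; t₂g⁶ eg³, CFSE = -0.6Δₒ.
Y: Co sits in group 9; removing 2 electrons leaves Co²⁺ with 9 − 2 = 7 d electrons; With tetrahedral geometry the complex is necessarily high-spin; e⁴ t₂³, CFSE = -1.2Δₜ ≈ -0.53Δₒ.
So X has the larger |CFSE|.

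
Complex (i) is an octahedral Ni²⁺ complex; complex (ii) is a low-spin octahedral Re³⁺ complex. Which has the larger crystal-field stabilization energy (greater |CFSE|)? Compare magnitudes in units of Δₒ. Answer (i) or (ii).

(i): Ni is in group 10, so Ni²⁺ is d⁸ (10 − 2 = 8); For octahedral d⁸ the high- and low-spin configurations coincide; t2g^6 e_g^2, CFSE = -1.2Δₒ.
(ii): Re sits in group 7; removing 3 electrons leaves Re³⁺ with 7 − 3 = 4 d electrons; t₂g⁴ eg⁰, CFSE = -1.6Δₒ.
So (ii) has the larger |CFSE|.

(ii)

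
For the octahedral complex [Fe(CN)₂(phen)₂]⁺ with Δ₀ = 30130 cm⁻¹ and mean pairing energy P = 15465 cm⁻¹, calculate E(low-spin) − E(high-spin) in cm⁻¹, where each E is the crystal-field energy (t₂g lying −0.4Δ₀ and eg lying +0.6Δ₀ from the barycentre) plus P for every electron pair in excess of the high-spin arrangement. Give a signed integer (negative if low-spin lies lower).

-29330

Ligand charges: 2×(-1) from CN⁻ and 2×(+0) from phen sum to -2; with overall charge +1, Fe is +3.
Fe sits in group 8; removing 3 electrons leaves Fe³⁺ with 8 − 3 = 5 d electrons.
High-spin: t₂g³ eg², CFSE = 0.0Δ₀ = 0 cm⁻¹.
For low-spin the configuration is t₂g⁵ eg⁰: orbital energy -2.0 × 30130 = -60260 cm⁻¹, and 2 additional pairs relative to high-spin add 30930 cm⁻¹, giving -29330 cm⁻¹.
E(LS) − E(HS) = -29330 − (0) = -29330 cm⁻¹.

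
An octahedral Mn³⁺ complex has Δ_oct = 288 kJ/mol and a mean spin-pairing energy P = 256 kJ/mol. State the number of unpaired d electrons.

2

Mn is in group 7, so Mn³⁺ is d⁴ (7 − 3 = 4).
With Δ_oct > P the complex is low-spin.
Filling d⁴ accordingly: t₂g⁴ eg⁰.
Unpaired electrons: 2.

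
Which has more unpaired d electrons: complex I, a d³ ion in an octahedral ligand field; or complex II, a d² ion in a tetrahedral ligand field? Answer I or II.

I

I: For octahedral d³ the high- and low-spin configurations coincide; t2g^3 e_g^0 → 3 unpaired.
II: Tetrahedral splitting is small, so the complex is high-spin; e² t₂⁰ → 2 unpaired.
So I has more unpaired electrons.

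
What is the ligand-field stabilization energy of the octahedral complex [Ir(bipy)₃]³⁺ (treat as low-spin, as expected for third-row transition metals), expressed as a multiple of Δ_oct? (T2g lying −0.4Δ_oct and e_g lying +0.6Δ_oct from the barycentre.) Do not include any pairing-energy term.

-2.4 Δ_oct

bipy is neutral, so the +3 overall charge sits on Ir: oxidation state +3.
Group 9 minus oxidation state +3 gives a d⁶ configuration for Ir³⁺.
Configuration: t2g^6 e_g^0.
CFSE = 6(-0.4Δ_oct) + 0(0.6Δ_oct) = -2.4Δ_oct + 0.0Δ_oct = -2.4Δ_oct.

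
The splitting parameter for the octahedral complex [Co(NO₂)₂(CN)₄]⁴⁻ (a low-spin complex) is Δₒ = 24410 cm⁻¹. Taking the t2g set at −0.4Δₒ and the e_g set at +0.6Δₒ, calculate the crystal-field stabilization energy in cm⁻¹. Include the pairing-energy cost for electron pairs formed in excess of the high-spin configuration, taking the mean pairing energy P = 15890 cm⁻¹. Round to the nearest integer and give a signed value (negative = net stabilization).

-28048

Ligand charges: 2×(-1) from NO₂⁻ and 4×(-1) from CN⁻ sum to -6; with overall charge -4, Co is +2.
Co²⁺: group 9, so d-count = 9 − 2 = 7.
The d⁷ electrons fill as t2g^6 e_g^1.
CFSE(orbital) = 6×(-0.4Δₒ) + 1×(0.6Δₒ) = -1.8Δₒ; with Δₒ = 24410 cm⁻¹ that is -43938 cm⁻¹.
Pairing penalty: 3 pairs vs 2 in the high-spin reference → 1 extra × P = 15890 cm⁻¹.
Net CFSE = -43938 + 15890 = -28048 cm⁻¹.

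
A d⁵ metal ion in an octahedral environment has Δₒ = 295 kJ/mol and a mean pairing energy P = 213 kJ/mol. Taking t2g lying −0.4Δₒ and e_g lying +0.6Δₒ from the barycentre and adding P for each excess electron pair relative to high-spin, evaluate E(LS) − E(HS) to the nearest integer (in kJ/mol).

High-spin d⁵ fills as t2g^3 e_g^2 with CFSE 3(−0.4) + 2(+0.6) = 0.0Δₒ = 0 kJ/mol.
Low-spin: t2g^5 e_g^0, orbital CFSE = -2.0Δₒ = -590 kJ/mol; plus 2 excess pairs × P = +426 kJ/mol; total -164 kJ/mol.
E(LS) − E(HS) = -164 − (0) = -164 kJ/mol.

-164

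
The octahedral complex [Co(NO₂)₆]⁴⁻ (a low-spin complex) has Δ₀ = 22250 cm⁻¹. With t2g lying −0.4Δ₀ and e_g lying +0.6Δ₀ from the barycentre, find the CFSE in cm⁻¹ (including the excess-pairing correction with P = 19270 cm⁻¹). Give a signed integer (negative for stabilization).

-20780

Each NO₂⁻ contributes -1; 6 × (-1) = -6. With overall charge -4, Co is in the +2 oxidation state.
Co²⁺: group 9, so d-count = 9 − 2 = 7.
Configuration: t2g^6 e_g^1.
CFSE(orbital) = 6×(-0.4Δ₀) + 1×(0.6Δ₀) = -1.8Δ₀; with Δ₀ = 22250 cm⁻¹ that is -40050 cm⁻¹.
High-spin d⁷ would be t2g^5 e_g^2 with 2 pairs; low-spin has 3, so 1 excess pair costs +1P = +19270 cm⁻¹.
Combining: -40050 + 19270 = -20780 cm⁻¹.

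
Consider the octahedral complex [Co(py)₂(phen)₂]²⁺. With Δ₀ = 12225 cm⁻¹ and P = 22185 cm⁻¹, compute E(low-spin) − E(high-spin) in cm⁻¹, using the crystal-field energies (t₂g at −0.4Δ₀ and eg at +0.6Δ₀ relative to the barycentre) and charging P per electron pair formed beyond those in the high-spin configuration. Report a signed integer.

9960

Ligand charges: 2×(+0) from py and 2×(+0) from phen sum to +0; with overall charge +2, Co is +2.
Co sits in group 9; removing 2 electrons leaves Co²⁺ with 9 − 2 = 7 d electrons.
High-spin: t₂g⁵ eg², CFSE = -0.8Δ₀ = -9780 cm⁻¹.
Low-spin: t₂g⁶ eg¹, orbital CFSE = -1.8Δ₀ = -22005 cm⁻¹; plus 1 excess pair × P = +22185 cm⁻¹; total 180 cm⁻¹.
E(LS) − E(HS) = 180 − (-9780) = 9960 cm⁻¹.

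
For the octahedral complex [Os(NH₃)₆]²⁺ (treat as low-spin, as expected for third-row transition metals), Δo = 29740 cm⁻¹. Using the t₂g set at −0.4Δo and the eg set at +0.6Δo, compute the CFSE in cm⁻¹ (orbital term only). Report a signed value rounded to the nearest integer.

-71376

NH₃ is neutral, so the +2 overall charge sits on Os: oxidation state +2.
Group 8 minus oxidation state +2 gives a d⁶ configuration for Os²⁺.
Electron filling gives t₂g⁶ eg⁰.
The orbital stabilization is -2.4Δo = -2.4 × 29740 = -71376 cm⁻¹.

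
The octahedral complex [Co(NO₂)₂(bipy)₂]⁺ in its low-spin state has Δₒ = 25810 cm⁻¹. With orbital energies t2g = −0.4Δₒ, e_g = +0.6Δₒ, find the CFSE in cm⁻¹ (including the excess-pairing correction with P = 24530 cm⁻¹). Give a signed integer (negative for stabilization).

Ligand charges: 2×(-1) from NO₂⁻ and 2×(+0) from bipy sum to -2; with overall charge +1, Co is +3.
Co sits in group 9; removing 3 electrons leaves Co³⁺ with 9 − 3 = 6 d electrons.
Electron filling gives t2g^6 e_g^0.
CFSE(orbital) = 6×(-0.4Δₒ) + 0×(0.6Δₒ) = -2.4Δₒ; with Δₒ = 25810 cm⁻¹ that is -61944 cm⁻¹.
High-spin d⁶ would be t2g^4 e_g^2 with 1 pair; low-spin has 3, so 2 excess pairs cost +2P = +49060 cm⁻¹.
Combining: -61944 + 49060 = -12884 cm⁻¹.

-12884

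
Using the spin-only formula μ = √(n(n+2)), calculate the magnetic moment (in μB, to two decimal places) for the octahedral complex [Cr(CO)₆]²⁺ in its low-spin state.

2.83 μB

CO is neutral, so the +2 overall charge sits on Cr: oxidation state +2.
Group 6 minus oxidation state +2 gives a d⁴ configuration for Cr²⁺.
Configuration: t2g^4 e_g^0 → 2 unpaired electrons.
μ(spin-only) = √[2(2+2)] = √8 ≈ 2.83 μB.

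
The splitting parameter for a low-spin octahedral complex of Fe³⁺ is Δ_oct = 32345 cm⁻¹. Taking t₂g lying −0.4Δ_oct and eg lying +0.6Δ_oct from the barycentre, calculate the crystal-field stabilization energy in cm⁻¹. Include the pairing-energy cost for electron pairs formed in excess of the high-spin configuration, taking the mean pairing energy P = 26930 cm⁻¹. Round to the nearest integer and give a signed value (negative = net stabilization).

Group 8 minus oxidation state +3 gives a d⁵ configuration for Fe³⁺.
Electron filling gives t₂g⁵ eg⁰.
Orbital CFSE = 5(-0.4) + 0(0.6) = -2.0Δ_oct = -2.0 × 32345 = -64690 cm⁻¹.
High-spin d⁵ would be t₂g³ eg² with 0 pairs; low-spin has 2, so 2 excess pairs cost +2P = +53860 cm⁻¹.
Net CFSE = -64690 + 53860 = -10830 cm⁻¹.

-10830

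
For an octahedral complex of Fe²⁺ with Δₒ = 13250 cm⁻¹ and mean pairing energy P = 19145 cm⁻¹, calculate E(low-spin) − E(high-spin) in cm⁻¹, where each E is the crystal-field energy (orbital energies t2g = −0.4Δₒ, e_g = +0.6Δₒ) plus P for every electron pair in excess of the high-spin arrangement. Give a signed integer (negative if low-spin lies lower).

Fe sits in group 8; removing 2 electrons leaves Fe²⁺ with 8 − 2 = 6 d electrons.
High-spin: t2g^4 e_g^2, CFSE = -0.4Δₒ = -5300 cm⁻¹.
Low-spin: t2g^6 e_g^0, orbital CFSE = -2.4Δₒ = -31800 cm⁻¹; plus 2 excess pairs × P = +38290 cm⁻¹; total 6490 cm⁻¹.
The difference is 6490 − (-5300) = 11790 cm⁻¹, so high-spin lies lower.

11790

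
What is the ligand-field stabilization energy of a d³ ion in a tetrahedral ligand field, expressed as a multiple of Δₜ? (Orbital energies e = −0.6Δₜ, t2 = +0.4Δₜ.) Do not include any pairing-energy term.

-0.8 Δₜ

Tetrahedral splitting is small, so the complex is high-spin.
Configuration: e^2 t2^1.
CFSE = 2(-0.6Δₜ) + 1(0.4Δₜ) = -1.2Δₜ + 0.4Δₜ = -0.8Δₜ.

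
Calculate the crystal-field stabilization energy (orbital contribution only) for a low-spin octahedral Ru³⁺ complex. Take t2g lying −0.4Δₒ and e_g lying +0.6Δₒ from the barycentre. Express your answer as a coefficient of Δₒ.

Group 8 minus oxidation state +3 gives a d⁵ configuration for Ru³⁺.
Configuration: t2g^5 e_g^0.
CFSE = 5(-0.4Δₒ) + 0(0.6Δₒ) = -2.0Δₒ + 0.0Δₒ = -2.0Δₒ.

-2.0 Δₒ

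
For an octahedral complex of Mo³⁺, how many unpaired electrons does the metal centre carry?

Mo sits in group 6; removing 3 electrons leaves Mo³⁺ with 6 − 3 = 3 d electrons.
Configuration: t2g^3 e_g^0, giving 3 unpaired electrons.

3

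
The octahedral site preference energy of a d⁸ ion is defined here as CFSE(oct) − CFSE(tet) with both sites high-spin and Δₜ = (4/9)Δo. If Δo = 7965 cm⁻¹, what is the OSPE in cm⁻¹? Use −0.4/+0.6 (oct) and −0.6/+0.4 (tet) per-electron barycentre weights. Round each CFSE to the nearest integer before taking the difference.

-6726

In an octahedral site d⁸ (HS) is t₂g⁶ eg², giving CFSE(oct) = -1.2Δo = -9558 cm⁻¹.
Tetrahedral e⁴ t₂⁴ gives -0.8Δₜ = -0.8 × (4/9) × 7965 = -2832 cm⁻¹.
OSPE = CFSE(oct) − CFSE(tet) = -9558 − (-2832) = -6726 cm⁻¹.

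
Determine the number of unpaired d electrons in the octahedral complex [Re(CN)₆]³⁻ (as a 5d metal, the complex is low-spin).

Each CN⁻ contributes -1; 6 × (-1) = -6. With overall charge -3, Re is in the +3 oxidation state.
Re³⁺: group 7, so d-count = 7 − 3 = 4.
Configuration: t₂g⁴ eg⁰, giving 2 unpaired electrons.

2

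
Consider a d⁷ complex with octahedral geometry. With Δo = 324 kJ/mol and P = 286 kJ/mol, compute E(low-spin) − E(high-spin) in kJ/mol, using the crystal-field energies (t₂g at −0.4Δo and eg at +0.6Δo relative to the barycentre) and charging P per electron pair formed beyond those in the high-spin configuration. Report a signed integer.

-38

High-spin d⁷ fills as t₂g⁵ eg² with CFSE 5(−0.4) + 2(+0.6) = -0.8Δo = -259 kJ/mol.
Low-spin: t₂g⁶ eg¹, orbital CFSE = -1.8Δo = -583 kJ/mol; plus 1 excess pair × P = +286 kJ/mol; total -297 kJ/mol.
E(LS) − E(HS) = -297 − (-259) = -38 kJ/mol.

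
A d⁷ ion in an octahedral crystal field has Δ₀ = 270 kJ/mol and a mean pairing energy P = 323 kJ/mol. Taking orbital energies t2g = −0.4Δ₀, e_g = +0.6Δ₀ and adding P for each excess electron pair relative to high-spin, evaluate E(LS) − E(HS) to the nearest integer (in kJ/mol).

High-spin: t2g^5 e_g^2, CFSE = -0.8Δ₀ = -216 kJ/mol.
Low-spin t2g^6 e_g^1 gives -1.8Δ₀ = -486 kJ/mol, but forming 1 extra pair costs 1P = 323 kJ/mol, so E(LS) = -486 + 323 = -163 kJ/mol.
Thus E(LS) − E(HS) = 53 kJ/mol.

53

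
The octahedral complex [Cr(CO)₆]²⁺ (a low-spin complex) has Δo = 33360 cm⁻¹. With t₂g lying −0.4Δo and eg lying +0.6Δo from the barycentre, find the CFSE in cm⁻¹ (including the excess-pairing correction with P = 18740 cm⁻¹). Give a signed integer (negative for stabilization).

CO is neutral, so the +2 overall charge sits on Cr: oxidation state +2.
Cr sits in group 6; removing 2 electrons leaves Cr²⁺ with 6 − 2 = 4 d electrons.
The d⁴ electrons fill as t₂g⁴ eg⁰.
The orbital stabilization is -1.6Δo = -1.6 × 33360 = -53376 cm⁻¹.
Pairing penalty: 1 pair vs 0 in the high-spin reference → 1 extra × P = 18740 cm⁻¹.
Combining: -53376 + 18740 = -34636 cm⁻¹.

-34636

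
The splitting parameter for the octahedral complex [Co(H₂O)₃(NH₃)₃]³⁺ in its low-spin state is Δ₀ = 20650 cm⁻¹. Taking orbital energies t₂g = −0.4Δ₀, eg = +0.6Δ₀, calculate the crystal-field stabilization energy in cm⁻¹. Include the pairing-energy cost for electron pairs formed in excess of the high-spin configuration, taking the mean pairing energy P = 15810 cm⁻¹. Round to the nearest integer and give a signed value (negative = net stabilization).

-17940

Ligand charges: 3×(+0) from H₂O and 3×(+0) from NH₃ sum to +0; with overall charge +3, Co is +3.
Co is in group 9, so Co³⁺ is d⁶ (9 − 3 = 6).
Electron filling gives t₂g⁶ eg⁰.
The orbital stabilization is -2.4Δ₀ = -2.4 × 20650 = -49560 cm⁻¹.
High-spin d⁶ would be t₂g⁴ eg² with 1 pair; low-spin has 3, so 2 excess pairs cost +2P = +31620 cm⁻¹.
Overall CFSE = -49560 + 31620 = -17940 cm⁻¹.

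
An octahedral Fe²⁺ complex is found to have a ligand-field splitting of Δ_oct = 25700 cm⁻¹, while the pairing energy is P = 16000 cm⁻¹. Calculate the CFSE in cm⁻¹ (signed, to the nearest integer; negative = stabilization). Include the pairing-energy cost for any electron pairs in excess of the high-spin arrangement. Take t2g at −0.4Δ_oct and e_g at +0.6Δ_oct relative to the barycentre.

Fe is in group 8, so Fe²⁺ is d⁶ (8 − 2 = 6).
Since Δ_oct = 25700 cm⁻¹ > P = 16000 cm⁻¹, the complex adopts the low-spin configuration.
That gives t2g^6 e_g^0.
Orbital CFSE = -2.4Δ_oct = -2.4 × 25700 = -61680 cm⁻¹.
Excess pairs vs high-spin: 3 − 1 = 2; pairing cost = +32000 cm⁻¹.
Net CFSE = -61680 + 32000 = -29680 cm⁻¹.

-29680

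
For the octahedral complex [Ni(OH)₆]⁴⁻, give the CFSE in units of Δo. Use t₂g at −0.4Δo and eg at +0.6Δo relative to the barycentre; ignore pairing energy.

-1.2 Δo

Each OH⁻ contributes -1; 6 × (-1) = -6. With overall charge -4, Ni is in the +2 oxidation state.
Ni²⁺: group 10, so d-count = 10 − 2 = 8.
For octahedral d⁸ the high- and low-spin configurations coincide.
Configuration: t₂g⁶ eg².
CFSE = 6(-0.4Δo) + 2(0.6Δo) = -2.4Δo + 1.2Δo = -1.2Δo.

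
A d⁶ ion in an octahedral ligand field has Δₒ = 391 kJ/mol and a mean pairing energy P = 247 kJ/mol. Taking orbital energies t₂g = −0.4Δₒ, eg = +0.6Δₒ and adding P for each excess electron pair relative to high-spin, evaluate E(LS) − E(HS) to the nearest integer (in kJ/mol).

-288

High-spin: t₂g⁴ eg², CFSE = -0.4Δₒ = -156 kJ/mol.
Low-spin t₂g⁶ eg⁰ gives -2.4Δₒ = -938 kJ/mol, but forming 2 extra pairs costs 2P = 494 kJ/mol, so E(LS) = -938 + 494 = -444 kJ/mol.
Thus E(LS) − E(HS) = -288 kJ/mol.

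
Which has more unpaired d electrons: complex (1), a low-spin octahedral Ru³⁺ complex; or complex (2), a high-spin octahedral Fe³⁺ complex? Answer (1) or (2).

(1): Ru sits in group 8; removing 3 electrons leaves Ru³⁺ with 8 − 3 = 5 d electrons; t₂g⁵ eg⁰ → 1 unpaired.
(2): Fe is in group 8, so Fe³⁺ is d⁵ (8 − 3 = 5); t2g^3 e_g^2 → 5 unpaired.
So (2) has more unpaired electrons.

(2)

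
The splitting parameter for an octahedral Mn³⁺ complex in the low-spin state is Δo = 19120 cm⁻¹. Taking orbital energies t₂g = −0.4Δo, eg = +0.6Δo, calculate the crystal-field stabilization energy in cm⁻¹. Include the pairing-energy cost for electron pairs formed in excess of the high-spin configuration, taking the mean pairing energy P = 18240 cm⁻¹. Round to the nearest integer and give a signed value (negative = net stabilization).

Mn³⁺: group 7, so d-count = 7 − 3 = 4.
Electron filling gives t₂g⁴ eg⁰.
Orbital CFSE = 4(-0.4) + 0(0.6) = -1.6Δo = -1.6 × 19120 = -30592 cm⁻¹.
Relative to high-spin t₂g³ eg¹ (0 paired), the low-spin configuration has 1 additional pair, contributing +1 × 18240 = +18240 cm⁻¹.
Net CFSE = -30592 + 18240 = -12352 cm⁻¹.

-12352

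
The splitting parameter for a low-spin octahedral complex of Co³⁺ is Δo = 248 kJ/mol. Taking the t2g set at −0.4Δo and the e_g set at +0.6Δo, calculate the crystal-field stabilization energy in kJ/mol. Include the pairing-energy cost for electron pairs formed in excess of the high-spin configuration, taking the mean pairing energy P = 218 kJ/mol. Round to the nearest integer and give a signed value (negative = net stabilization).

Co sits in group 9; removing 3 electrons leaves Co³⁺ with 9 − 3 = 6 d electrons.
The d⁶ electrons fill as t2g^6 e_g^0.
CFSE(orbital) = 6×(-0.4Δo) + 0×(0.6Δo) = -2.4Δo; with Δo = 248 kJ/mol that is -595 kJ/mol.
High-spin d⁶ would be t2g^4 e_g^2 with 1 pair; low-spin has 3, so 2 excess pairs cost +2P = +436 kJ/mol.
Net CFSE = -595 + 436 = -159 kJ/mol.

-159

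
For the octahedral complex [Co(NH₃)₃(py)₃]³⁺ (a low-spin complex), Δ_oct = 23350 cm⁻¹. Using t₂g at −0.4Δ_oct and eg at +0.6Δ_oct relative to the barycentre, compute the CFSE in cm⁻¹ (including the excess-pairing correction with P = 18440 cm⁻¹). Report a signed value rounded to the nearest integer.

-19160

Ligand charges: 3×(+0) from NH₃ and 3×(+0) from py sum to +0; with overall charge +3, Co is +3.
Co is in group 9, so Co³⁺ is d⁶ (9 − 3 = 6).
The d⁶ electrons fill as t₂g⁶ eg⁰.
The orbital stabilization is -2.4Δ_oct = -2.4 × 23350 = -56040 cm⁻¹.
High-spin d⁶ would be t₂g⁴ eg² with 1 pair; low-spin has 3, so 2 excess pairs cost +2P = +36880 cm⁻¹.
Net CFSE = -56040 + 36880 = -19160 cm⁻¹.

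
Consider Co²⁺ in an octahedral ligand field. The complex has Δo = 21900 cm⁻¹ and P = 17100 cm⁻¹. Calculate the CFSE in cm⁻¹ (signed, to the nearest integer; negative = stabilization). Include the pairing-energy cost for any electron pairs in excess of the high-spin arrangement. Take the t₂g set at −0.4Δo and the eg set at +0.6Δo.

-22320

Co²⁺: group 9, so d-count = 9 − 2 = 7.
Here Δo > P (21900 > 17100), so the low-spin state is favoured.
Configuration: t₂g⁶ eg¹.
Orbital CFSE = -1.8Δo = -1.8 × 21900 = -39420 cm⁻¹.
Excess pairs vs high-spin: 3 − 2 = 1; pairing cost = +17100 cm⁻¹.
Net CFSE = -39420 + 17100 = -22320 cm⁻¹.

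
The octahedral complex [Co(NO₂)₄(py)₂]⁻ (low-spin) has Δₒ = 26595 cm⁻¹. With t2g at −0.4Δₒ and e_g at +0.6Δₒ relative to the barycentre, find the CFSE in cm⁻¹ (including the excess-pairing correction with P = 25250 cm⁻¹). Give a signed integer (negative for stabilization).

-13328

Ligand charges: 4×(-1) from NO₂⁻ and 2×(+0) from py sum to -4; with overall charge -1, Co is +3.
Co sits in group 9; removing 3 electrons leaves Co³⁺ with 9 − 3 = 6 d electrons.
Electron filling gives t2g^6 e_g^0.
CFSE(orbital) = 6×(-0.4Δₒ) + 0×(0.6Δₒ) = -2.4Δₒ; with Δₒ = 26595 cm⁻¹ that is -63828 cm⁻¹.
High-spin d⁶ would be t2g^4 e_g^2 with 1 pair; low-spin has 3, so 2 excess pairs cost +2P = +50500 cm⁻¹.
Combining: -63828 + 50500 = -13328 cm⁻¹.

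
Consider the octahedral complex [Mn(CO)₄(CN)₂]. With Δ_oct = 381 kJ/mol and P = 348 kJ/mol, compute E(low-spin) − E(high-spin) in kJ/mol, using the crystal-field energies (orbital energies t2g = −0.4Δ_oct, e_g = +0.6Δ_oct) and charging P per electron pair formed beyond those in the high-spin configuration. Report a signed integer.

-66

Ligand charges: 4×(+0) from CO and 2×(-1) from CN⁻ sum to -2; with overall charge +0, Mn is +2.
Group 7 minus oxidation state +2 gives a d⁵ configuration for Mn²⁺.
High-spin d⁵ fills as t2g^3 e_g^2 with CFSE 3(−0.4) + 2(+0.6) = 0.0Δ_oct = 0 kJ/mol.
Low-spin t2g^5 e_g^0 gives -2.0Δ_oct = -762 kJ/mol, but forming 2 extra pairs costs 2P = 696 kJ/mol, so E(LS) = -762 + 696 = -66 kJ/mol.
Thus E(LS) − E(HS) = -66 kJ/mol.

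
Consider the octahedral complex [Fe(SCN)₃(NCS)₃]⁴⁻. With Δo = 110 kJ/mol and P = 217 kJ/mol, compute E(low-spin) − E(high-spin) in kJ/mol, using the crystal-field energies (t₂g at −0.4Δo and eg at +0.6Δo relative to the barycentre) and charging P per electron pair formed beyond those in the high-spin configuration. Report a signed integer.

Ligand charges: 3×(-1) from SCN⁻ and 3×(-1) from NCS⁻ sum to -6; with overall charge -4, Fe is +2.
Group 8 minus oxidation state +2 gives a d⁶ configuration for Fe²⁺.
High-spin d⁶ fills as t₂g⁴ eg² with CFSE 4(−0.4) + 2(+0.6) = -0.4Δo = -44 kJ/mol.
For low-spin the configuration is t₂g⁶ eg⁰: orbital energy -2.4 × 110 = -264 kJ/mol, and 2 additional pairs relative to high-spin add 434 kJ/mol, giving 170 kJ/mol.
E(LS) − E(HS) = 170 − (-44) = 214 kJ/mol.

214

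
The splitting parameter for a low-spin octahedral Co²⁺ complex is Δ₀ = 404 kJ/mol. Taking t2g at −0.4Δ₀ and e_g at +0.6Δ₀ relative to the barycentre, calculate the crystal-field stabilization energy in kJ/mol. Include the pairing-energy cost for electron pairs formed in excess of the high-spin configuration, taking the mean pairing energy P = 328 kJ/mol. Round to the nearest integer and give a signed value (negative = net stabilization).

-399

Co is in group 9, so Co²⁺ is d⁷ (9 − 2 = 7).
Electron filling gives t2g^6 e_g^1.
Orbital CFSE = 6(-0.4) + 1(0.6) = -1.8Δ₀ = -1.8 × 404 = -727 kJ/mol.
Relative to high-spin t2g^5 e_g^2 (2 paired), the low-spin configuration has 1 additional pair, contributing +1 × 328 = +328 kJ/mol.
Net CFSE = -727 + 328 = -399 kJ/mol.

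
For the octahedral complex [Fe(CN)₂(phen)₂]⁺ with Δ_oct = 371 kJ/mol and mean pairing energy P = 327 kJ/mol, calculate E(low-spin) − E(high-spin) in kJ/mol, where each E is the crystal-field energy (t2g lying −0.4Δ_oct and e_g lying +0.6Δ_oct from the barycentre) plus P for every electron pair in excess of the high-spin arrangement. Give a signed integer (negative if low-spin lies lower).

Ligand charges: 2×(-1) from CN⁻ and 2×(+0) from phen sum to -2; with overall charge +1, Fe is +3.
Group 8 minus oxidation state +3 gives a d⁵ configuration for Fe³⁺.
In the high-spin limit (t2g^3 e_g^2) the orbital term is 0.0Δ_oct = 0 kJ/mol, with no excess pairing.
Low-spin: t2g^5 e_g^0, orbital CFSE = -2.0Δ_oct = -742 kJ/mol; plus 2 excess pairs × P = +654 kJ/mol; total -88 kJ/mol.
E(LS) − E(HS) = -88 − (0) = -88 kJ/mol.

-88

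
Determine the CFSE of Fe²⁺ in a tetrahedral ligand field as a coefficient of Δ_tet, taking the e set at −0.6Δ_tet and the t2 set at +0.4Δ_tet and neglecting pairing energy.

Fe sits in group 8; removing 2 electrons leaves Fe²⁺ with 8 − 2 = 6 d electrons.
Tetrahedral splitting is small, so the complex is high-spin.
Configuration: e^3 t2^3.
CFSE = 3(-0.6Δ_tet) + 3(0.4Δ_tet) = -1.8Δ_tet + 1.2Δ_tet = -0.6Δ_tet.

-0.6 Δ_tet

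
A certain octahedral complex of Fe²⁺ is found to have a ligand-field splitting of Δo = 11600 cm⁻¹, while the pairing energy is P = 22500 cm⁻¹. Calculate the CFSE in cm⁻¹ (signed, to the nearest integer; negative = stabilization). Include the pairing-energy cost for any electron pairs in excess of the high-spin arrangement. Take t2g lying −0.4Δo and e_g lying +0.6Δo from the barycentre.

-4640

Group 8 minus oxidation state +2 gives a d⁶ configuration for Fe²⁺.
Δo < P, so pairing is avoided: the ground state is high-spin.
That gives t2g^4 e_g^2.
Orbital CFSE = -0.4Δo = -0.4 × 11600 = -4640 cm⁻¹.
High-spin has no excess pairs, so no pairing correction applies.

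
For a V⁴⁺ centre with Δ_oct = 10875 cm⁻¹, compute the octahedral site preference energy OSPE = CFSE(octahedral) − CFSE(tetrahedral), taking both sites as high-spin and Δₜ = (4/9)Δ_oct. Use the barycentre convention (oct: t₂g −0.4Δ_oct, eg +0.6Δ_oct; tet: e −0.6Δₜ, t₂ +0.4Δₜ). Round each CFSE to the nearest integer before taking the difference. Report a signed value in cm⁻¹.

V⁴⁺: group 5, so d-count = 5 − 4 = 1.
Octahedral (high-spin): t₂g¹ eg⁰, CFSE = 1(−0.4) + 0(+0.6) = -0.4Δ_oct = -0.4 × 10875 = -4350 cm⁻¹.
In a tetrahedral site the filling is e¹ t₂⁰: CFSE(tet) = -0.6Δₜ = -0.6 × (4/9)(10875) = -2900 cm⁻¹.
Subtracting, OSPE = -4350 − (-2900) = -1450 cm⁻¹.

-1450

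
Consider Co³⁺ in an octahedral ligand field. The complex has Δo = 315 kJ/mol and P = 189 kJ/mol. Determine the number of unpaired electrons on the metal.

Co is in group 9, so Co³⁺ is d⁶ (9 − 3 = 6).
Here Δo > P (315 > 189), so the low-spin state is favoured.
That gives t₂g⁶ eg⁰.
Unpaired electrons: 0.

0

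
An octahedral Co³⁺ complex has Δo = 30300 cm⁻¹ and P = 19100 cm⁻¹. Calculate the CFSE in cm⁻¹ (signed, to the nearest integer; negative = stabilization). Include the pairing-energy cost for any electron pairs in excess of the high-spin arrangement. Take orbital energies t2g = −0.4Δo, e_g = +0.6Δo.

-34520

Group 9 minus oxidation state +3 gives a d⁶ configuration for Co³⁺.
With Δo > P the complex is low-spin.
Configuration: t2g^6 e_g^0.
Orbital CFSE = -2.4Δo = -2.4 × 30300 = -72720 cm⁻¹.
Excess pairs vs high-spin: 3 − 1 = 2; pairing cost = +38200 cm⁻¹.
Net CFSE = -72720 + 38200 = -34520 cm⁻¹.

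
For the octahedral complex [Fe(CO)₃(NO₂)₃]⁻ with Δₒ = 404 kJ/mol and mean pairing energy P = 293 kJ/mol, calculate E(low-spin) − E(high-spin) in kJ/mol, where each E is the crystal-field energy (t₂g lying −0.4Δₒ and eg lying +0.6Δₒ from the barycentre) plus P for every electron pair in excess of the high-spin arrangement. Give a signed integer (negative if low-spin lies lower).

-222

Ligand charges: 3×(+0) from CO and 3×(-1) from NO₂⁻ sum to -3; with overall charge -1, Fe is +2.
Fe sits in group 8; removing 2 electrons leaves Fe²⁺ with 8 − 2 = 6 d electrons.
In the high-spin limit (t₂g⁴ eg²) the orbital term is -0.4Δₒ = -162 kJ/mol, with no excess pairing.
Low-spin: t₂g⁶ eg⁰, orbital CFSE = -2.4Δₒ = -970 kJ/mol; plus 2 excess pairs × P = +586 kJ/mol; total -384 kJ/mol.
The difference is -384 − (-162) = -222 kJ/mol, so low-spin lies lower.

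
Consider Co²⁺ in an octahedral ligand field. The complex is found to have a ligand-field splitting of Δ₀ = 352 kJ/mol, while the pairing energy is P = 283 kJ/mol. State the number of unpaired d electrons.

Group 9 minus oxidation state +2 gives a d⁷ configuration for Co²⁺.
Here Δ₀ > P (352 > 283), so the low-spin state is favoured.
Configuration: t₂g⁶ eg¹.
Unpaired electrons: 1.

1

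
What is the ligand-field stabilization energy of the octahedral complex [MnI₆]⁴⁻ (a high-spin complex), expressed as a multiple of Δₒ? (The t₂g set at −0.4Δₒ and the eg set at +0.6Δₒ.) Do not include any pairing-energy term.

Each I⁻ contributes -1; 6 × (-1) = -6. With overall charge -4, Mn is in the +2 oxidation state.
Mn²⁺: group 7, so d-count = 7 − 2 = 5.
Configuration: t₂g³ eg².
CFSE = 3(-0.4Δₒ) + 2(0.6Δₒ) = -1.2Δₒ + 1.2Δₒ = 0.0Δₒ.

0.0 Δₒ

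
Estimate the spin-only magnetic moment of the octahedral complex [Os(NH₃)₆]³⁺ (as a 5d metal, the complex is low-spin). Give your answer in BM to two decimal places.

NH₃ is neutral, so the +3 overall charge sits on Os: oxidation state +3.
Os sits in group 8; removing 3 electrons leaves Os³⁺ with 8 − 3 = 5 d electrons.
Configuration: t2g^5 e_g^0 → 1 unpaired electron.
μ(spin-only) = √[1(1+2)] = √3 ≈ 1.73 BM.

1.73 BM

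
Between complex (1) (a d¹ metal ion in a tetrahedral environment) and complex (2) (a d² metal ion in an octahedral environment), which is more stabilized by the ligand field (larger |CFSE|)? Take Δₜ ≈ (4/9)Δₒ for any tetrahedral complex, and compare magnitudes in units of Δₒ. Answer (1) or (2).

(2)

(1): Tetrahedral splitting is small, so the complex is high-spin; e¹ t₂⁰, CFSE = -0.6Δₜ ≈ -0.27Δₒ.
(2): t₂g² eg⁰, CFSE = -0.8Δₒ.
So (2) has the larger |CFSE|.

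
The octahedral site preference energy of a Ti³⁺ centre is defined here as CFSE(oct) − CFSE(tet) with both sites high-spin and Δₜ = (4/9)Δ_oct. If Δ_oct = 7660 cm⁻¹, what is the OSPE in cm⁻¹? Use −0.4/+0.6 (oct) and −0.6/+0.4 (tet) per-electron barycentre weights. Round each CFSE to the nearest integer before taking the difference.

-1021

Ti³⁺: group 4, so d-count = 4 − 3 = 1.
Octahedral (high-spin): t₂g¹ eg⁰, CFSE = 1(−0.4) + 0(+0.6) = -0.4Δ_oct = -0.4 × 7660 = -3064 cm⁻¹.
Tetrahedral: e¹ t₂⁰, CFSE = 1(−0.6) + 0(+0.4) = -0.6Δₜ = -0.6 × (4/9) × 7660 = -2043 cm⁻¹.
Subtracting, OSPE = -3064 − (-2043) = -1021 cm⁻¹.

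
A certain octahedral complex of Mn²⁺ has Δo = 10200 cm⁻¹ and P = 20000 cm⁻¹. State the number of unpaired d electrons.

Mn²⁺: group 7, so d-count = 7 − 2 = 5.
Δo < P, so pairing is avoided: the ground state is high-spin.
Filling d⁵ accordingly: t2g^3 e_g^2.
Unpaired electrons: 5.

5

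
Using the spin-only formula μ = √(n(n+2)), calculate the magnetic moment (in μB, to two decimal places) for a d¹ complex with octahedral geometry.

For octahedral d¹ the high- and low-spin configurations coincide.
Configuration: t₂g¹ eg⁰ → 1 unpaired electron.
μ(spin-only) = √[1(1+2)] = √3 ≈ 1.73 μB.

1.73 μB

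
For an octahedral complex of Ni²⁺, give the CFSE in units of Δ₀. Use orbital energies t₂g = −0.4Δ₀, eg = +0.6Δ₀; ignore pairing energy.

-1.2 Δ₀

Ni²⁺: group 10, so d-count = 10 − 2 = 8.
Configuration: t₂g⁶ eg².
CFSE = 6(-0.4Δ₀) + 2(0.6Δ₀) = -2.4Δ₀ + 1.2Δ₀ = -1.2Δ₀.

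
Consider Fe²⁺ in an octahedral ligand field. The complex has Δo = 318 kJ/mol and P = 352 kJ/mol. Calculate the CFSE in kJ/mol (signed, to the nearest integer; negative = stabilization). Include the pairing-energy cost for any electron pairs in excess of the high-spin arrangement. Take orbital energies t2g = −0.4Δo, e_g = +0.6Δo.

Fe sits in group 8; removing 2 electrons leaves Fe²⁺ with 8 − 2 = 6 d electrons.
Since Δo = 318 kJ/mol < P = 352 kJ/mol, the complex adopts the high-spin configuration.
Filling d⁶ accordingly: t2g^4 e_g^2.
Orbital CFSE = -0.4Δo = -0.4 × 318 = -127 kJ/mol.
High-spin has no excess pairs, so no pairing correction applies.

-127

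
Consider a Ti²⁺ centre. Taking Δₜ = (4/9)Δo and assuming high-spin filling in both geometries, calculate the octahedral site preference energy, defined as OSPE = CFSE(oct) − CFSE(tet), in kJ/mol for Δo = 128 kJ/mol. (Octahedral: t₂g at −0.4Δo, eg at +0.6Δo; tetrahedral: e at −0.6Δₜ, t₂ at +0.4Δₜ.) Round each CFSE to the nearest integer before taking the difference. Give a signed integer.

Ti is in group 4, so Ti²⁺ is d² (4 − 2 = 2).
Octahedral high-spin t₂g² eg⁰: CFSE = -0.8 × 128 = -102 kJ/mol.
Tetrahedral e² t₂⁰ gives -1.2Δₜ = -1.2 × (4/9) × 128 = -68 kJ/mol.
OSPE = -102 − (-68) = -34 kJ/mol.

-34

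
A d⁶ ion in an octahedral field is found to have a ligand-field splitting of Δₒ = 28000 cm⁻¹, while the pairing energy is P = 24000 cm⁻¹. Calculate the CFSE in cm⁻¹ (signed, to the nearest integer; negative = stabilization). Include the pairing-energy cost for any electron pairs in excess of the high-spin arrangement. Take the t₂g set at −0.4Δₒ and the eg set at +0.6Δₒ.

Since Δₒ = 28000 cm⁻¹ > P = 24000 cm⁻¹, the complex adopts the low-spin configuration.
Filling d⁶ accordingly: t₂g⁶ eg⁰.
Orbital CFSE = -2.4Δₒ = -2.4 × 28000 = -67200 cm⁻¹.
Excess pairs vs high-spin: 3 − 1 = 2; pairing cost = +48000 cm⁻¹.
Net CFSE = -67200 + 48000 = -19200 cm⁻¹.

-19200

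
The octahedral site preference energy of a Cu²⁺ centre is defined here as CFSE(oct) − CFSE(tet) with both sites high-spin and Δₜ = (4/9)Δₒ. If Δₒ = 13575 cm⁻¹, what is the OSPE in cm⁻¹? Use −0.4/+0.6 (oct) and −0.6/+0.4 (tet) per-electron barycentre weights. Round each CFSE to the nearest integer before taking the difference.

Cu is in group 11, so Cu²⁺ is d⁹ (11 − 2 = 9).
In an octahedral site d⁹ (HS) is t₂g⁶ eg³, giving CFSE(oct) = -0.6Δₒ = -8145 cm⁻¹.
Tetrahedral: e⁴ t₂⁵, CFSE = 4(−0.6) + 5(+0.4) = -0.4Δₜ = -0.4 × (4/9) × 13575 = -2413 cm⁻¹.
Subtracting, OSPE = -8145 − (-2413) = -5732 cm⁻¹.

-5732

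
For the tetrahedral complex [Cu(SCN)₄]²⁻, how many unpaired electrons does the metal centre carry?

Each SCN⁻ contributes -1; 4 × (-1) = -4. With overall charge -2, Cu is in the +2 oxidation state.
Group 11 minus oxidation state +2 gives a d⁹ configuration for Cu²⁺.
Tetrahedral splitting is small, so the complex is high-spin.
Configuration: e⁴ t₂⁵, giving 1 unpaired electron.

1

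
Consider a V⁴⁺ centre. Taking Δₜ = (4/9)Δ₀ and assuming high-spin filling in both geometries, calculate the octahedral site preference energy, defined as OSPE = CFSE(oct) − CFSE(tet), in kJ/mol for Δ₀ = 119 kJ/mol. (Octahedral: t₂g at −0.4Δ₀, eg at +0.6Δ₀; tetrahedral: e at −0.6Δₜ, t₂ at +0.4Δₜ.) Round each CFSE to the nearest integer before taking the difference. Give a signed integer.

-16

V⁴⁺: group 5, so d-count = 5 − 4 = 1.
Octahedral high-spin t₂g¹ eg⁰: CFSE = -0.4 × 119 = -48 kJ/mol.
In a tetrahedral site the filling is e¹ t₂⁰: CFSE(tet) = -0.6Δₜ = -0.6 × (4/9)(119) = -32 kJ/mol.
OSPE = -48 − (-32) = -16 kJ/mol.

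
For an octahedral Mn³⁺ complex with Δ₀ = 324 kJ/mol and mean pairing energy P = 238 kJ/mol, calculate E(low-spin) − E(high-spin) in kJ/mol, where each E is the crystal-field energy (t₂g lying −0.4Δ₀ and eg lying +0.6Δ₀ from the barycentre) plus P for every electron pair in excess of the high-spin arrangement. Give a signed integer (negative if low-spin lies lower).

Group 7 minus oxidation state +3 gives a d⁴ configuration for Mn³⁺.
High-spin d⁴ fills as t₂g³ eg¹ with CFSE 3(−0.4) + 1(+0.6) = -0.6Δ₀ = -194 kJ/mol.
Low-spin t₂g⁴ eg⁰ gives -1.6Δ₀ = -518 kJ/mol, but forming 1 extra pair costs 1P = 238 kJ/mol, so E(LS) = -518 + 238 = -280 kJ/mol.
E(LS) − E(HS) = -280 − (-194) = -86 kJ/mol.

-86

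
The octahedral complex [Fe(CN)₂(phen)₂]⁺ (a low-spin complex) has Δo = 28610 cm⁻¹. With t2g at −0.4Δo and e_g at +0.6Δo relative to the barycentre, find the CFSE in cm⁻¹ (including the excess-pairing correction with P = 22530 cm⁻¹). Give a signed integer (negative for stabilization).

-12160

Ligand charges: 2×(-1) from CN⁻ and 2×(+0) from phen sum to -2; with overall charge +1, Fe is +3.
Group 8 minus oxidation state +3 gives a d⁵ configuration for Fe³⁺.
Configuration: t2g^5 e_g^0.
CFSE(orbital) = 5×(-0.4Δo) + 0×(0.6Δo) = -2.0Δo; with Δo = 28610 cm⁻¹ that is -57220 cm⁻¹.
Pairing penalty: 2 pairs vs 0 in the high-spin reference → 2 extra × P = 45060 cm⁻¹.
Net CFSE = -57220 + 45060 = -12160 cm⁻¹.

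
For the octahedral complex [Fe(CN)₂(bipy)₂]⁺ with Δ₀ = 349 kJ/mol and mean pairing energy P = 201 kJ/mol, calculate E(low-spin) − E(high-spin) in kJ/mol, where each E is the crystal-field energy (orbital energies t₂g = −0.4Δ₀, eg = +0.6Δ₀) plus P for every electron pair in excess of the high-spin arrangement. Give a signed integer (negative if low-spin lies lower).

-296

Ligand charges: 2×(-1) from CN⁻ and 2×(+0) from bipy sum to -2; with overall charge +1, Fe is +3.
Fe³⁺: group 8, so d-count = 8 − 3 = 5.
High-spin d⁵ fills as t₂g³ eg² with CFSE 3(−0.4) + 2(+0.6) = 0.0Δ₀ = 0 kJ/mol.
For low-spin the configuration is t₂g⁵ eg⁰: orbital energy -2.0 × 349 = -698 kJ/mol, and 2 additional pairs relative to high-spin add 402 kJ/mol, giving -296 kJ/mol.
Thus E(LS) − E(HS) = -296 kJ/mol.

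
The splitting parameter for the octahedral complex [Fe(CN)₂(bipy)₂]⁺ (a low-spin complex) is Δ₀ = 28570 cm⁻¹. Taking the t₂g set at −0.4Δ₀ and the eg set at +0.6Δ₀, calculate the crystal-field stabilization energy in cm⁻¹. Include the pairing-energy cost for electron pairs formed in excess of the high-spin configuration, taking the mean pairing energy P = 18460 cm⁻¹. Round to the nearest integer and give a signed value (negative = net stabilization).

-20220

Ligand charges: 2×(-1) from CN⁻ and 2×(+0) from bipy sum to -2; with overall charge +1, Fe is +3.
Fe sits in group 8; removing 3 electrons leaves Fe³⁺ with 8 − 3 = 5 d electrons.
Configuration: t₂g⁵ eg⁰.
Orbital CFSE = 5(-0.4) + 0(0.6) = -2.0Δ₀ = -2.0 × 28570 = -57140 cm⁻¹.
Relative to high-spin t₂g³ eg² (0 paired), the low-spin configuration has 2 additional pairs, contributing +2 × 18460 = +36920 cm⁻¹.
Net CFSE = -57140 + 36920 = -20220 cm⁻¹.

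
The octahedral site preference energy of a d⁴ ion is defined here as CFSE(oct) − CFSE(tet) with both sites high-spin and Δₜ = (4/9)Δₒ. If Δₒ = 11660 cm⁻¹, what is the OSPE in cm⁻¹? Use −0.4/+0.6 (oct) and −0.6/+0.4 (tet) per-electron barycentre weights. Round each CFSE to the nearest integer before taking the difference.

Octahedral (high-spin): t₂g³ eg¹, CFSE = 3(−0.4) + 1(+0.6) = -0.6Δₒ = -0.6 × 11660 = -6996 cm⁻¹.
Tetrahedral: e² t₂², CFSE = 2(−0.6) + 2(+0.4) = -0.4Δₜ = -0.4 × (4/9) × 11660 = -2073 cm⁻¹.
Subtracting, OSPE = -6996 − (-2073) = -4923 cm⁻¹.

-4923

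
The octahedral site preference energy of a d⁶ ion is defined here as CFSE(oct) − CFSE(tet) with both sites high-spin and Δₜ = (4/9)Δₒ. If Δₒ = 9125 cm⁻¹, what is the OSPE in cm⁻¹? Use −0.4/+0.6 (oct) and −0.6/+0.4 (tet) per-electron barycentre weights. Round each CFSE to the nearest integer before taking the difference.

-1217

In an octahedral site d⁶ (HS) is t2g^4 e_g^2, giving CFSE(oct) = -0.4Δₒ = -3650 cm⁻¹.
In a tetrahedral site the filling is e^3 t2^3: CFSE(tet) = -0.6Δₜ = -0.6 × (4/9)(9125) = -2433 cm⁻¹.
OSPE = -3650 − (-2433) = -1217 cm⁻¹.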